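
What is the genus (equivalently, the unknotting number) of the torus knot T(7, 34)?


For a torus knot T(p,q), both the unknotting number and genus equal (p-1)(q-1)/2.
= (7-1)(34-1)/2
= 6*33/2
= 198/2 = 99

99


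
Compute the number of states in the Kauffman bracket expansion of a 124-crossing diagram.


Each crossing contributes 2 choices (A-smoothing or B-smoothing).
Total states = 2^124 = 21267647932558653966460912964485513216

21267647932558653966460912964485513216


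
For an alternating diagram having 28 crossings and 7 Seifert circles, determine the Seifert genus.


For alternating knots, g = (c - s + 1)/2.
= (28 - 7 + 1)/2
= 22/2 = 11

11


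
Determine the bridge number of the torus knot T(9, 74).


The bridge number of T(p,q) is min(p,q).
min(9, 74) = 9

9


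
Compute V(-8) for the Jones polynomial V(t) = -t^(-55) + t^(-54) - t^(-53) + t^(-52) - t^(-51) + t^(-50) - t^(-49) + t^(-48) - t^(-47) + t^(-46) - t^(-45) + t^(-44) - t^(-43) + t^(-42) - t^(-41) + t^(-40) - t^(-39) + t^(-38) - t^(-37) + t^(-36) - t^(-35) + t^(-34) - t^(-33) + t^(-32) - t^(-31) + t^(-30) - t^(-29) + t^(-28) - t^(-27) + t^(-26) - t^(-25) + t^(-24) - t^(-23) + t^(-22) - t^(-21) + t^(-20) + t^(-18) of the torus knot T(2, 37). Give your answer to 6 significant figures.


Substituting t = -8 into V(t) = -t^(-55) + t^(-54) - t^(-53) + t^(-52) - t^(-51) + t^(-50) - t^(-49) + t^(-48) - t^(-47) + t^(-46) - t^(-45) + t^(-44) - t^(-43) + t^(-42) - t^(-41) + t^(-40) - t^(-39) + t^(-38) - t^(-37) + t^(-36) - t^(-35) + t^(-34) - t^(-33) + t^(-32) - t^(-31) + t^(-30) - t^(-29) + t^(-28) - t^(-27) + t^(-26) - t^(-25) + t^(-24) - t^(-23) + t^(-22) - t^(-21) + t^(-20) + t^(-18):
  (-)t^(-55) = 2.13821e-50
  (+)t^(-54) = 1.71057e-49
  (-)t^(-53) = 1.36846e-48
  (+)t^(-52) = 1.09476e-47
  (-)t^(-51) = 8.75812e-47
  (+)t^(-50) = 7.00649e-46
  (-)t^(-49) = 5.60519e-45
  (+)t^(-48) = 4.48416e-44
  (-)t^(-47) = 3.58732e-43
  (+)t^(-46) = 2.86986e-42
  (-)t^(-45) = 2.29589e-41
  (+)t^(-44) = 1.83671e-40
  (-)t^(-43) = 1.46937e-39
  (+)t^(-42) = 1.17549e-38
  (-)t^(-41) = 9.40395e-38
  (+)t^(-40) = 7.52316e-37
  (-)t^(-39) = 6.01853e-36
  (+)t^(-38) = 4.81482e-35
  (-)t^(-37) = 3.85186e-34
  (+)t^(-36) = 3.08149e-33
  (-)t^(-35) = 2.46519e-32
  (+)t^(-34) = 1.97215e-31
  (-)t^(-33) = 1.57772e-30
  (+)t^(-32) = 1.26218e-29
  (-)t^(-31) = 1.00974e-28
  (+)t^(-30) = 8.07794e-28
  (-)t^(-29) = 6.46235e-27
  (+)t^(-28) = 5.16988e-26
  (-)t^(-27) = 4.1359e-25
  (+)t^(-26) = 3.30872e-24
  (-)t^(-25) = 2.64698e-23
  (+)t^(-24) = 2.11758e-22
  (-)t^(-23) = 1.69407e-21
  (+)t^(-22) = 1.35525e-20
  (-)t^(-21) = 1.0842e-19
  (+)t^(-20) = 8.67362e-19
  (+)t^(-18) = 5.55112e-17
Sum = (2.13821e-50) + (1.71057e-49) + (1.36846e-48) + (1.09476e-47) + (8.75812e-47) + (7.00649e-46) + (5.60519e-45) + (4.48416e-44) + (3.58732e-43) + (2.86986e-42) + (2.29589e-41) + (1.83671e-40) + (1.46937e-39) + (1.17549e-38) + (9.40395e-38) + (7.52316e-37) + (6.01853e-36) + (4.81482e-35) + (3.85186e-34) + (3.08149e-33) + (2.46519e-32) + (1.97215e-31) + (1.57772e-30) + (1.26218e-29) + (1.00974e-28) + (8.07794e-28) + (6.46235e-27) + (5.16988e-26) + (4.1359e-25) + (3.30872e-24) + (2.64698e-23) + (2.11758e-22) + (1.69407e-21) + (1.35525e-20) + (1.0842e-19) + (8.67362e-19) + (5.55112e-17)
= 5.650242179e-17
Rounded to 6 significant figures: 5.65024e-17

5.65024e-17


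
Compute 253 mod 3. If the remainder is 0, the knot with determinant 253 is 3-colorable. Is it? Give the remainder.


Step 1: A knot is p-colorable if and only if p divides its determinant.
Step 2: Compute 253 mod 3.
253 = 84 * 3 + 1
Step 3: 253 mod 3 = 1
Step 4: The knot is 3-colorable: no

1


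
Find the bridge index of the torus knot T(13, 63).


The bridge number of T(p,q) is min(p,q).
min(13, 63) = 13

13


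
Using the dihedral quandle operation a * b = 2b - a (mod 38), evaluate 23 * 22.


23 * 22 = 2*22 - 23 mod 38
= 44 - 23 mod 38
= 21 mod 38 = 21

21


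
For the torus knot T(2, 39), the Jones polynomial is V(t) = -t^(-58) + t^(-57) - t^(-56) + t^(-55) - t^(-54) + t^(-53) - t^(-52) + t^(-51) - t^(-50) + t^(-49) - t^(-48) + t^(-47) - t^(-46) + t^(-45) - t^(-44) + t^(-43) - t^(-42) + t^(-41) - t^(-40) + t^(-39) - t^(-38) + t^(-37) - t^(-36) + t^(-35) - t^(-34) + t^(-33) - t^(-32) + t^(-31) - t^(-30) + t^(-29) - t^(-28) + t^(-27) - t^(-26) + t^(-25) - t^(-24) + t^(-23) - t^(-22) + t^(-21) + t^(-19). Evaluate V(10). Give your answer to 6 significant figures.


Substituting t = 10 into V(t) = -t^(-58) + t^(-57) - t^(-56) + t^(-55) - t^(-54) + t^(-53) - t^(-52) + t^(-51) - t^(-50) + t^(-49) - t^(-48) + t^(-47) - t^(-46) + t^(-45) - t^(-44) + t^(-43) - t^(-42) + t^(-41) - t^(-40) + t^(-39) - t^(-38) + t^(-37) - t^(-36) + t^(-35) - t^(-34) + t^(-33) - t^(-32) + t^(-31) - t^(-30) + t^(-29) - t^(-28) + t^(-27) - t^(-26) + t^(-25) - t^(-24) + t^(-23) - t^(-22) + t^(-21) + t^(-19):
  (-)t^(-58) = -1e-58
  (+)t^(-57) = 1e-57
  (-)t^(-56) = -1e-56
  (+)t^(-55) = 1e-55
  (-)t^(-54) = -1e-54
  (+)t^(-53) = 1e-53
  (-)t^(-52) = -1e-52
  (+)t^(-51) = 1e-51
  (-)t^(-50) = -1e-50
  (+)t^(-49) = 1e-49
  (-)t^(-48) = -1e-48
  (+)t^(-47) = 1e-47
  (-)t^(-46) = -1e-46
  (+)t^(-45) = 1e-45
  (-)t^(-44) = -1e-44
  (+)t^(-43) = 1e-43
  (-)t^(-42) = -1e-42
  (+)t^(-41) = 1e-41
  (-)t^(-40) = -1e-40
  (+)t^(-39) = 1e-39
  (-)t^(-38) = -1e-38
  (+)t^(-37) = 1e-37
  (-)t^(-36) = -1e-36
  (+)t^(-35) = 1e-35
  (-)t^(-34) = -1e-34
  (+)t^(-33) = 1e-33
  (-)t^(-32) = -1e-32
  (+)t^(-31) = 1e-31
  (-)t^(-30) = -1e-30
  (+)t^(-29) = 1e-29
  (-)t^(-28) = -1e-28
  (+)t^(-27) = 1e-27
  (-)t^(-26) = -1e-26
  (+)t^(-25) = 1e-25
  (-)t^(-24) = -1e-24
  (+)t^(-23) = 1e-23
  (-)t^(-22) = -1e-22
  (+)t^(-21) = 1e-21
  (+)t^(-19) = 1e-19
Sum = (-1e-58) + (1e-57) + (-1e-56) + (1e-55) + (-1e-54) + (1e-53) + (-1e-52) + (1e-51) + (-1e-50) + (1e-49) + (-1e-48) + (1e-47) + (-1e-46) + (1e-45) + (-1e-44) + (1e-43) + (-1e-42) + (1e-41) + (-1e-40) + (1e-39) + (-1e-38) + (1e-37) + (-1e-36) + (1e-35) + (-1e-34) + (1e-33) + (-1e-32) + (1e-31) + (-1e-30) + (1e-29) + (-1e-28) + (1e-27) + (-1e-26) + (1e-25) + (-1e-24) + (1e-23) + (-1e-22) + (1e-21) + (1e-19)
= 1.009090909e-19
Rounded to 6 significant figures: 1.00909e-19

1.00909e-19


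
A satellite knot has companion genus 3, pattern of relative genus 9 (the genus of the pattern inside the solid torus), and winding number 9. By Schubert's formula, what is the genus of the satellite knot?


Schubert: g(satellite) = g_rel(pattern) + |winding| * g(companion),
where g_rel(pattern) is the genus of the pattern relative to the solid torus.
= 9 + 9 * 3
= 9 + 27 = 36

36


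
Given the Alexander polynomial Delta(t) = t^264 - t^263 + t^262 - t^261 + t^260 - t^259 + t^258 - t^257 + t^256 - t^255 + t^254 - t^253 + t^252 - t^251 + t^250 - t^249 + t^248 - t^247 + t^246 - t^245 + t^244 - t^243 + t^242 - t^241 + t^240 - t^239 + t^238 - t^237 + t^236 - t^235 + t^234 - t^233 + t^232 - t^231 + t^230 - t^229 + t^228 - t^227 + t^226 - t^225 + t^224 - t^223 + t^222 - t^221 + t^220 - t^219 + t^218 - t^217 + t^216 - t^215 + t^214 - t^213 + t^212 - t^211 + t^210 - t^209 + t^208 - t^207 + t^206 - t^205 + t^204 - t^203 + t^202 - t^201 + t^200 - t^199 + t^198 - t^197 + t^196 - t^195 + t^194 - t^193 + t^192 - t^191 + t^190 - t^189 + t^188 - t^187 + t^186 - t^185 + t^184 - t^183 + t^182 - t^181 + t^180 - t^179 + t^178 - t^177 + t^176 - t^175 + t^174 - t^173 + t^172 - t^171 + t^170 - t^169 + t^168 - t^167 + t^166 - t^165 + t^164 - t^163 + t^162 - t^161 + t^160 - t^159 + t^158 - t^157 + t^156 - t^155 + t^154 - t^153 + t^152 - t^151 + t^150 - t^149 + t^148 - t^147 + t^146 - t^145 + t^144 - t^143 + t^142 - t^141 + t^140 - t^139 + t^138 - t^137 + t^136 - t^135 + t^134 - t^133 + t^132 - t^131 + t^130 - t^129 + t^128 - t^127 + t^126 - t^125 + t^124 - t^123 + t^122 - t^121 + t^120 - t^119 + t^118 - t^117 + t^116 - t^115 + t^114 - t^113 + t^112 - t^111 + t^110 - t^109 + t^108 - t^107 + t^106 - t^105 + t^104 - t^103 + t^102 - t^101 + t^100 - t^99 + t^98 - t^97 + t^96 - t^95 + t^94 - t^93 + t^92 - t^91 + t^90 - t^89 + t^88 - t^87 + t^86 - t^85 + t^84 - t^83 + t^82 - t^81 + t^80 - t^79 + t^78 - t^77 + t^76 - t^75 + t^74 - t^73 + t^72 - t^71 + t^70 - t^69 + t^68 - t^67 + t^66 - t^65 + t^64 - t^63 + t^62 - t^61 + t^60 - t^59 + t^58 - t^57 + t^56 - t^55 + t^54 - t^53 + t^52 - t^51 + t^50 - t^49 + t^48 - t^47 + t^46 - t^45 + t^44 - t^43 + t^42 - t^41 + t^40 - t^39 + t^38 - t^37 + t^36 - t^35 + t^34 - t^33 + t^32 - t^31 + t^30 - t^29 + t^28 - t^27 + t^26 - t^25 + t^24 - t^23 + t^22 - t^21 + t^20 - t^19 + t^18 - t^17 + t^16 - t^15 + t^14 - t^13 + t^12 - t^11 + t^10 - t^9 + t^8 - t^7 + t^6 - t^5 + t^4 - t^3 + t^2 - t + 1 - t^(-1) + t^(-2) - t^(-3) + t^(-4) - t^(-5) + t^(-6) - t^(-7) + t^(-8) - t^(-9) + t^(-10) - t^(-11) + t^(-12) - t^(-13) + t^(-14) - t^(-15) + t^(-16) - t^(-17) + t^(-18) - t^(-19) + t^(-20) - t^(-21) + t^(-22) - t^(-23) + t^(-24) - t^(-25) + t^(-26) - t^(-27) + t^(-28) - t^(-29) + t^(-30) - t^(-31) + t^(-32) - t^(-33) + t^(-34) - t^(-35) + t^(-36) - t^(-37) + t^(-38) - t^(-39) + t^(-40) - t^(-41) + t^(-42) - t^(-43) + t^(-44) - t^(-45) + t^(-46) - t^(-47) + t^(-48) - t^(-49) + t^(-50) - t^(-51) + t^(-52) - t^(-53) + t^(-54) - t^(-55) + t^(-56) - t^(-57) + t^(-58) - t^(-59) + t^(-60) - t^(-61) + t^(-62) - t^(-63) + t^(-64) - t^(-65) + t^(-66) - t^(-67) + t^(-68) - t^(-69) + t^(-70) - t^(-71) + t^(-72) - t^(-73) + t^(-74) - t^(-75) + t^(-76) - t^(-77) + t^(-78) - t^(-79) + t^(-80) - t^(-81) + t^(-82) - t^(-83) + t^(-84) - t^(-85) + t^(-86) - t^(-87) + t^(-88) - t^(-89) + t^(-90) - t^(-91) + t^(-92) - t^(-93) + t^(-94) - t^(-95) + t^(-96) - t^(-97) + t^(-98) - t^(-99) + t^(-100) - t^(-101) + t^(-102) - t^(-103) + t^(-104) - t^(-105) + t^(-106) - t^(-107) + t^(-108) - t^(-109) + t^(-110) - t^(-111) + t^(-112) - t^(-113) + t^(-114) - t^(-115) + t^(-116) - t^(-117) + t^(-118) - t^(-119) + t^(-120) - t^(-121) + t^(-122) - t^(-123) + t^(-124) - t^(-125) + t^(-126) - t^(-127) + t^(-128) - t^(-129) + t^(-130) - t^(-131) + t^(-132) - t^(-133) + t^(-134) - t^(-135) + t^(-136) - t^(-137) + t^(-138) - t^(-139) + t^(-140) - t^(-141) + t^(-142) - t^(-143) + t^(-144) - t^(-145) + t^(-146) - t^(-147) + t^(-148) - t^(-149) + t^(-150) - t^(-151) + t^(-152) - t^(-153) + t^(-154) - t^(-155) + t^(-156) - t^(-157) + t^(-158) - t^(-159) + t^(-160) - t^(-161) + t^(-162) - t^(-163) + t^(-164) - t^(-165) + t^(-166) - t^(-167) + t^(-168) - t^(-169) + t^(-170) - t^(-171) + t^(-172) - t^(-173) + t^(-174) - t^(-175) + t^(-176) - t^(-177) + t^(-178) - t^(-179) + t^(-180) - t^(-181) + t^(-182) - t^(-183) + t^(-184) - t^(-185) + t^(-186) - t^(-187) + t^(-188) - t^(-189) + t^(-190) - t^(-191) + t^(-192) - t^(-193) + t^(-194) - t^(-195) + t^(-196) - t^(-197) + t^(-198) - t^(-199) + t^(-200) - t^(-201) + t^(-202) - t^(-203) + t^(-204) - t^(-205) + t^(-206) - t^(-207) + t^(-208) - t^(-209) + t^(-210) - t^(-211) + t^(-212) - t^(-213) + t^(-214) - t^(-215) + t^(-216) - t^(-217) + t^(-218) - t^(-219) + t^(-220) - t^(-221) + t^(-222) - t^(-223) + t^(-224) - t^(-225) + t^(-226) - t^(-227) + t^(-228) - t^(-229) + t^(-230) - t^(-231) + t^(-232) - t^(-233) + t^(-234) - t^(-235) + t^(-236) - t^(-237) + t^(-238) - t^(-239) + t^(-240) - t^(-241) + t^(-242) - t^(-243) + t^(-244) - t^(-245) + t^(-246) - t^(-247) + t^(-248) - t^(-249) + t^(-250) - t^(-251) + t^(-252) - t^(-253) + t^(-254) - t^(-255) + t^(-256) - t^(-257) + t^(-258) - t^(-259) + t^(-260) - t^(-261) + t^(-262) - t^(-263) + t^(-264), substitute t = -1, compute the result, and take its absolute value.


Step 1: The polynomial has 529 terms with alternating signs, exponents from 264 down to -264.
Step 2: Substitute t = -1. The i-th term has coefficient (-1)^i and exponent (m-i),
  so its value is (-1)^i * (-1)^(m-i) = (-1)^m = 1 for every i.
Step 3: All 529 terms equal 1, so Delta(-1) = 529 * (1) = 529
Step 4: |Delta(-1)| = 529

529


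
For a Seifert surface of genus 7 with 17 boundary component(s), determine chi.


chi = 2 - 2g - b
= 2 - 2*7 - 17
= 2 - 14 - 17 = -29

-29


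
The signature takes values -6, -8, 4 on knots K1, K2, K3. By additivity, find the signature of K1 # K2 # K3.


The signature is additive under connected sum.
signature(K1 # K2 # K3) = (-6) + (-8) + (4)
= -10

-10


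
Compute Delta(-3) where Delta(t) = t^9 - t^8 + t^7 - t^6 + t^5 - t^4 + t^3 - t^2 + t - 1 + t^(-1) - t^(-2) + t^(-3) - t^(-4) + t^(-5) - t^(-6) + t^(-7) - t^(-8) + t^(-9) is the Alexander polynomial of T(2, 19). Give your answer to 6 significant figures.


Substituting t = -3 into Delta(t) = t^9 - t^8 + t^7 - t^6 + t^5 - t^4 + t^3 - t^2 + t - 1 + t^(-1) - t^(-2) + t^(-3) - t^(-4) + t^(-5) - t^(-6) + t^(-7) - t^(-8) + t^(-9):
Term values: (-19683) + (-6561) + (-2187) + (-729) + (-243) + (-81) + (-27) + (-9) + (-3) + (-1) + (-0.333333) + (-0.111111) + (-0.037037) + (-0.0123457) + (-0.00411523) + (-0.00137174) + (-0.000457247) + (-0.000152416) + (-5.08053e-05)
Sum = -29524.49997
Rounded to 6 significant figures: -29524.5

-29524.5


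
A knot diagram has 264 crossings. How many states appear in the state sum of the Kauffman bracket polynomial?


Each crossing contributes 2 choices (A-smoothing or B-smoothing).
Total states = 2^264 = 29642774844752946028434172162224104410437116074403984394101141506025761187823616

29642774844752946028434172162224104410437116074403984394101141506025761187823616


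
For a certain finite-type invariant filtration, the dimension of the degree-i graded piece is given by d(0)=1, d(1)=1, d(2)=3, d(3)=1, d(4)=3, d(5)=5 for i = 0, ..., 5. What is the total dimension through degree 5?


Total dimension = d(0) + d(1) + ... + d(5)
= 1 + 1 + 3 + 1 + 3 + 5
= 14

14


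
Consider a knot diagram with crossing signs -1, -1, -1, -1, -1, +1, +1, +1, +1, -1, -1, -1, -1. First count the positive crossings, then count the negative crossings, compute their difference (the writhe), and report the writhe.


Step 1: Count positive crossings (+1).
Positive crossings: 4
Step 2: Count negative crossings (-1).
Negative crossings: 9
Step 3: Writhe = (positive) - (negative)
w = 4 - 9 = -5
Step 4: |w| = 5, and w is negative

-5


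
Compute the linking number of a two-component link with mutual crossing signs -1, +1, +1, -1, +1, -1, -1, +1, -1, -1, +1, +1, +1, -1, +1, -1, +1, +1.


Step 1: Count positive crossings: 10
Step 2: Count negative crossings: 8
Step 3: Sum of signs = 10 - 8 = 2
Step 4: Linking number = sum/2 = 2/2 = 1

1


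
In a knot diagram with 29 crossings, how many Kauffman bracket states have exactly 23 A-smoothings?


We choose which 23 of 29 crossings get A-smoothings.
C(29, 23) = 29! / (23! * 6!)
= 475020

475020


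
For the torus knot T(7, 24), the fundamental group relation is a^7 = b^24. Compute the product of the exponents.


The relation is a^7 = b^24.
Product of exponents = 7 * 24
= 168

168


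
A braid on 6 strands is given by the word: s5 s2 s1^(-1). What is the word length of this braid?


The word length counts the number of generators (including inverses).
Listing each generator: s5, s2, s1^(-1)
There are 3 generators in this braid word.

3


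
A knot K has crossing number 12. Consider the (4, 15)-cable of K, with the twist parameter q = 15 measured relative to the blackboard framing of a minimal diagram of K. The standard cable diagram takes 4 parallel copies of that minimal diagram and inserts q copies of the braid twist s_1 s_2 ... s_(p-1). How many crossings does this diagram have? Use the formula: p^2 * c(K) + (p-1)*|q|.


Step 1: Each of the c(K) crossings of the companion diagram becomes p*p = p^2 crossings among the p parallel strands, and each of the |q| twists s_1 s_2 ... s_(p-1) adds (p-1) crossings.
  Crossings = p^2 * c(K) + (p-1)*|q|
Step 2: = 4^2 * 12 + (4-1)*15
Step 3: = 16*12 + 3*15
Step 4: = 192 + 45 = 237

237


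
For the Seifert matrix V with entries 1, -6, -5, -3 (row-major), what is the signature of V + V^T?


Step 1: V + V^T = [[2, -11], [-11, -6]]
Step 2: trace = -4, det = -133
Step 3: Discriminant = (-4)^2 - 4*(-133) = 548
Step 4: Eigenvalues: 9.7047, -13.7047
Step 5: Signature = (# positive eigenvalues) - (# negative eigenvalues) = 0

0


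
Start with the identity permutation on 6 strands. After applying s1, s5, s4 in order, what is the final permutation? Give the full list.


Starting with identity [1, 2, 3, 4, 5, 6].
Apply generators in sequence:
  After s1: [2, 1, 3, 4, 5, 6]
  After s5: [2, 1, 3, 4, 6, 5]
  After s4: [2, 1, 3, 6, 4, 5]
Final permutation: [2, 1, 3, 6, 4, 5]

[2, 1, 3, 6, 4, 5]


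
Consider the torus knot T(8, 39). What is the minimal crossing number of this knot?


For a torus knot T(p, q) with gcd(p,q)=1,
the crossing number is min(p*(q-1), q*(p-1)).
p*(q-1) = 8*38 = 304
q*(p-1) = 39*7 = 273
min(304, 273) = 273

273


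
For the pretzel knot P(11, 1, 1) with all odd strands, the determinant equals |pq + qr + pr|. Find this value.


Step 1: Compute pq + qr + pr.
pq = 11*1 = 11
qr = 1*1 = 1
pr = 11*1 = 11
pq + qr + pr = 11 + 1 + 11 = 23
Step 2: Take absolute value.
det(P(11,1,1)) = |23| = 23

23


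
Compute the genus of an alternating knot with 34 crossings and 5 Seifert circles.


For alternating knots, g = (c - s + 1)/2.
= (34 - 5 + 1)/2
= 30/2 = 15

15


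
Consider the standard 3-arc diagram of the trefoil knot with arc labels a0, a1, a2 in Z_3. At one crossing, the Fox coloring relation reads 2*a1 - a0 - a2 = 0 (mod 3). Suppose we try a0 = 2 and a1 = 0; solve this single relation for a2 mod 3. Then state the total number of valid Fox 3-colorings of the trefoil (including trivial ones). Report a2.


Step 1: Apply the given crossing relation 2*a1 - a0 - a2 = 0 (mod 3).
  a2 = 2*a1 - a0 mod 3
  a2 = 2*0 - 2 mod 3
  a2 = 0 - 2 mod 3
  a2 = -2 mod 3 = 1
Step 2: The trefoil has determinant 3.
  Number of Fox p-colorings (p prime) is p^2 if p = 3, else p.
  Since p = 3 divides det = 3, the trefoil is 3-colorable.
  (Indeed for p = 3 any choice of a0, a1 extends to a valid coloring; the trial (a0, a1, a2) = (2, 0, 1) satisfies all three crossing relations.)
  Total colorings = 3^2 = 9
Step 3: a2 = 1, total Fox 3-colorings = 9

1


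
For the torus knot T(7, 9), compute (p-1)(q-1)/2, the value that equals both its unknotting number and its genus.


For a torus knot T(p,q), both the unknotting number and genus equal (p-1)(q-1)/2.
= (7-1)(9-1)/2
= 6*8/2
= 48/2 = 24

24


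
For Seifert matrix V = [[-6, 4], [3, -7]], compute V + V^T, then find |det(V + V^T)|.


Step 1: Form V + V^T where V = [[-6, 4], [3, -7]]
  V^T = [[-6, 3], [4, -7]]
  V + V^T = [[-12, 7], [7, -14]]
Step 2: det(V + V^T) = (-12)*(-14) - 7*7
  = 168 - 49 = 119
Step 3: Knot determinant = |det(V + V^T)| = |119| = 119

119


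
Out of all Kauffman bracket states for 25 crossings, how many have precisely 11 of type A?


We choose which 11 of 25 crossings get A-smoothings.
C(25, 11) = 25! / (11! * 14!)
= 4457400

4457400


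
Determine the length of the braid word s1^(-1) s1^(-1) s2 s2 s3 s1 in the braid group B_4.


The word length counts the number of generators (including inverses).
Listing each generator: s1^(-1), s1^(-1), s2, s2, s3, s1
There are 6 generators in this braid word.

6


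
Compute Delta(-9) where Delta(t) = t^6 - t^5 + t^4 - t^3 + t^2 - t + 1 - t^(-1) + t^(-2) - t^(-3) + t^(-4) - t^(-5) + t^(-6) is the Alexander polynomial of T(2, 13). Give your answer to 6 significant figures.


Substituting t = -9 into Delta(t) = t^6 - t^5 + t^4 - t^3 + t^2 - t + 1 - t^(-1) + t^(-2) - t^(-3) + t^(-4) - t^(-5) + t^(-6):
Term values: (531441) + (59049) + (6561) + (729) + (81) + (9) + (1) + (0.111111) + (0.0123457) + (0.00137174) + (0.000152416) + (1.69351e-05) + (1.88168e-06)
Sum = 597871.125
Rounded to 6 significant figures: 597871

597871


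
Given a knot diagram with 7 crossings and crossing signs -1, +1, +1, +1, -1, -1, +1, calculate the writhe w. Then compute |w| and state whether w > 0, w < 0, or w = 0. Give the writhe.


Step 1: Count positive crossings (+1).
Positive crossings: 4
Step 2: Count negative crossings (-1).
Negative crossings: 3
Step 3: Writhe = (positive) - (negative)
w = 4 - 3 = 1
Step 4: |w| = 1, and w is positive

1


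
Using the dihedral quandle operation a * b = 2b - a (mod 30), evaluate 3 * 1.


3 * 1 = 2*1 - 3 mod 30
= 2 - 3 mod 30
= -1 mod 30 = 29

29


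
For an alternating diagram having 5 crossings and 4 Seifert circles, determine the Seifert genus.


For alternating knots, g = (c - s + 1)/2.
= (5 - 4 + 1)/2
= 2/2 = 1

1


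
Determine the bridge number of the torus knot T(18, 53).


The bridge number of T(p,q) is min(p,q).
min(18, 53) = 18

18


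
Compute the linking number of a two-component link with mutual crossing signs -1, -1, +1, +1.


Step 1: Count positive crossings: 2
Step 2: Count negative crossings: 2
Step 3: Sum of signs = 2 - 2 = 0
Step 4: Linking number = sum/2 = 0/2 = 0

0


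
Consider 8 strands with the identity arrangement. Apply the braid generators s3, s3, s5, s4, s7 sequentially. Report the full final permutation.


Starting with identity [1, 2, 3, 4, 5, 6, 7, 8].
Apply generators in sequence:
  After s3: [1, 2, 4, 3, 5, 6, 7, 8]
  After s3: [1, 2, 3, 4, 5, 6, 7, 8]
  After s5: [1, 2, 3, 4, 6, 5, 7, 8]
  After s4: [1, 2, 3, 6, 4, 5, 7, 8]
  After s7: [1, 2, 3, 6, 4, 5, 8, 7]
Final permutation: [1, 2, 3, 6, 4, 5, 8, 7]

[1, 2, 3, 6, 4, 5, 8, 7]


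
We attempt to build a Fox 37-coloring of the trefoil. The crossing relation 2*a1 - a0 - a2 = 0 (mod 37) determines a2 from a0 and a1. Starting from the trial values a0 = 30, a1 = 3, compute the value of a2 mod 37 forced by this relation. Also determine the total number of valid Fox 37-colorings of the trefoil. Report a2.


Step 1: Apply the given crossing relation 2*a1 - a0 - a2 = 0 (mod 37).
  a2 = 2*a1 - a0 mod 37
  a2 = 2*3 - 30 mod 37
  a2 = 6 - 30 mod 37
  a2 = -24 mod 37 = 13
Step 2: The trefoil has determinant 3.
  Number of Fox p-colorings (p prime) is p^2 if p = 3, else p.
  Since 37 does not divide 3, only trivial (constant) colorings exist.
  (So the trial a0 = 30, a1 = 3 with a0 != a1 does NOT extend to a valid coloring of the whole trefoil: the other two crossing relations require 3*(a1 - a0) = 0 (mod 37), which fails.)
  Total colorings = 37
Step 3: a2 = 13, total Fox 37-colorings = 37

13


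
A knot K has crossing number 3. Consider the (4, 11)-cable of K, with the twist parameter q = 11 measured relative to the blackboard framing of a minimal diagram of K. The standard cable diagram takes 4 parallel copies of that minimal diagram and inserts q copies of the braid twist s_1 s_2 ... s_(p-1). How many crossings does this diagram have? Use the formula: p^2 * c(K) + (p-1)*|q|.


Step 1: Each of the c(K) crossings of the companion diagram becomes p*p = p^2 crossings among the p parallel strands, and each of the |q| twists s_1 s_2 ... s_(p-1) adds (p-1) crossings.
  Crossings = p^2 * c(K) + (p-1)*|q|
Step 2: = 4^2 * 3 + (4-1)*11
Step 3: = 16*3 + 3*11
Step 4: = 48 + 33 = 81

81


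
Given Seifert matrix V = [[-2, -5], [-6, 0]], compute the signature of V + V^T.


Step 1: V + V^T = [[-4, -11], [-11, 0]]
Step 2: trace = -4, det = -121
Step 3: Discriminant = (-4)^2 - 4*(-121) = 500
Step 4: Eigenvalues: 9.18034, -13.1803
Step 5: Signature = (# positive eigenvalues) - (# negative eigenvalues) = 0

0


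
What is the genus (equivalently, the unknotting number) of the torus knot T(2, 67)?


For a torus knot T(p,q), both the unknotting number and genus equal (p-1)(q-1)/2.
= (2-1)(67-1)/2
= 1*66/2
= 66/2 = 33

33


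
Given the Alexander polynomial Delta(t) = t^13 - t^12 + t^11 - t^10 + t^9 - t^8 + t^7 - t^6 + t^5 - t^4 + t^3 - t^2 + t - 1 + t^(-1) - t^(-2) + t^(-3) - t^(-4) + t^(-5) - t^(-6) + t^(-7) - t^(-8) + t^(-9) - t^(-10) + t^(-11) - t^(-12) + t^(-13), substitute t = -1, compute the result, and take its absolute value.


Step 1: The polynomial has 27 terms with alternating signs, exponents from 13 down to -13.
Step 2: Substitute t = -1. The i-th term has coefficient (-1)^i and exponent (m-i),
  so its value is (-1)^i * (-1)^(m-i) = (-1)^m = -1 for every i.
Step 3: All 27 terms equal -1, so Delta(-1) = 27 * (-1) = -27
Step 4: |Delta(-1)| = 27

27


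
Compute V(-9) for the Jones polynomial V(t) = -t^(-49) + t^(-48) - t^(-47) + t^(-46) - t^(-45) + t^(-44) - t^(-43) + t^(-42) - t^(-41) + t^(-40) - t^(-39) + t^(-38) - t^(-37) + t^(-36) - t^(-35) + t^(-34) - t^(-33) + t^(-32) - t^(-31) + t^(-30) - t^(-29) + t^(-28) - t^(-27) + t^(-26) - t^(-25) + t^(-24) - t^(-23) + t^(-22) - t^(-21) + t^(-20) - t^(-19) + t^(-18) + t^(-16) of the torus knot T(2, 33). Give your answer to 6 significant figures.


Substituting t = -9 into V(t) = -t^(-49) + t^(-48) - t^(-47) + t^(-46) - t^(-45) + t^(-44) - t^(-43) + t^(-42) - t^(-41) + t^(-40) - t^(-39) + t^(-38) - t^(-37) + t^(-36) - t^(-35) + t^(-34) - t^(-33) + t^(-32) - t^(-31) + t^(-30) - t^(-29) + t^(-28) - t^(-27) + t^(-26) - t^(-25) + t^(-24) - t^(-23) + t^(-22) - t^(-21) + t^(-20) - t^(-19) + t^(-18) + t^(-16):
  (-)t^(-49) = 1.74629e-47
  (+)t^(-48) = 1.57166e-46
  (-)t^(-47) = 1.4145e-45
  (+)t^(-46) = 1.27305e-44
  (-)t^(-45) = 1.14574e-43
  (+)t^(-44) = 1.03117e-42
  (-)t^(-43) = 9.28052e-42
  (+)t^(-42) = 8.35246e-41
  (-)t^(-41) = 7.51722e-40
  (+)t^(-40) = 6.7655e-39
  (-)t^(-39) = 6.08895e-38
  (+)t^(-38) = 5.48005e-37
  (-)t^(-37) = 4.93205e-36
  (+)t^(-36) = 4.43884e-35
  (-)t^(-35) = 3.99496e-34
  (+)t^(-34) = 3.59546e-33
  (-)t^(-33) = 3.23592e-32
  (+)t^(-32) = 2.91232e-31
  (-)t^(-31) = 2.62109e-30
  (+)t^(-30) = 2.35898e-29
  (-)t^(-29) = 2.12308e-28
  (+)t^(-28) = 1.91078e-27
  (-)t^(-27) = 1.7197e-26
  (+)t^(-26) = 1.54773e-25
  (-)t^(-25) = 1.39296e-24
  (+)t^(-24) = 1.25366e-23
  (-)t^(-23) = 1.12829e-22
  (+)t^(-22) = 1.01546e-21
  (-)t^(-21) = 9.13918e-21
  (+)t^(-20) = 8.22526e-20
  (-)t^(-19) = 7.40274e-19
  (+)t^(-18) = 6.66246e-18
  (+)t^(-16) = 5.3966e-16
Sum = (1.74629e-47) + (1.57166e-46) + (1.4145e-45) + (1.27305e-44) + (1.14574e-43) + (1.03117e-42) + (9.28052e-42) + (8.35246e-41) + (7.51722e-40) + (6.7655e-39) + (6.08895e-38) + (5.48005e-37) + (4.93205e-36) + (4.43884e-35) + (3.99496e-34) + (3.59546e-33) + (3.23592e-32) + (2.91232e-31) + (2.62109e-30) + (2.35898e-29) + (2.12308e-28) + (1.91078e-27) + (1.7197e-26) + (1.54773e-25) + (1.39296e-24) + (1.25366e-23) + (1.12829e-22) + (1.01546e-21) + (9.13918e-21) + (8.22526e-20) + (7.40274e-19) + (6.66246e-18) + (5.3966e-16)
= 5.47154799e-16
Rounded to 6 significant figures: 5.47155e-16

5.47155e-16


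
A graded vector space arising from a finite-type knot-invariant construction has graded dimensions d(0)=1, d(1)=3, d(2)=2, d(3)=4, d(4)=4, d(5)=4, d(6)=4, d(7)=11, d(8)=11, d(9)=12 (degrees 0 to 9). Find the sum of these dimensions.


Total dimension = d(0) + d(1) + ... + d(9)
= 1 + 3 + 2 + 4 + 4 + 4 + 4 + 11 + 11 + 12
= 56

56


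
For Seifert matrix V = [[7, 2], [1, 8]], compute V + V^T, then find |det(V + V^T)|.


Step 1: Form V + V^T where V = [[7, 2], [1, 8]]
  V^T = [[7, 1], [2, 8]]
  V + V^T = [[14, 3], [3, 16]]
Step 2: det(V + V^T) = 14*16 - 3*3
  = 224 - 9 = 215
Step 3: Knot determinant = |det(V + V^T)| = |215| = 215

215


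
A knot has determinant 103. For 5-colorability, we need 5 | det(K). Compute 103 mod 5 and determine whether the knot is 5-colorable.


Step 1: A knot is p-colorable if and only if p divides its determinant.
Step 2: Compute 103 mod 5.
103 = 20 * 5 + 3
Step 3: 103 mod 5 = 3
Step 4: The knot is 5-colorable: no

3


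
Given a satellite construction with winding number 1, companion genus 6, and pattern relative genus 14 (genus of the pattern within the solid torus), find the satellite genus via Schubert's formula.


Schubert: g(satellite) = g_rel(pattern) + |winding| * g(companion),
where g_rel(pattern) is the genus of the pattern relative to the solid torus.
= 14 + 1 * 6
= 14 + 6 = 20

20


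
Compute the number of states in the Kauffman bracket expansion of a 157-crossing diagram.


Each crossing contributes 2 choices (A-smoothing or B-smoothing).
Total states = 2^157 = 182687704666362864775460604089535377456991567872

182687704666362864775460604089535377456991567872


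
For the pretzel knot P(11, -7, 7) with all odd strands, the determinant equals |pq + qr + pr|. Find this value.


Step 1: Compute pq + qr + pr.
pq = 11*(-7) = -77
qr = (-7)*7 = -49
pr = 11*7 = 77
pq + qr + pr = -77 + (-49) + 77 = -49
Step 2: Take absolute value.
det(P(11,-7,7)) = |-49| = 49

49


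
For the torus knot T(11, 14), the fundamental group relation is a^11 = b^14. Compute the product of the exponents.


The relation is a^11 = b^14.
Product of exponents = 11 * 14
= 154

154


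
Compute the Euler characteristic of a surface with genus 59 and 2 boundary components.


chi = 2 - 2g - b
= 2 - 2*59 - 2
= 2 - 118 - 2 = -118

-118


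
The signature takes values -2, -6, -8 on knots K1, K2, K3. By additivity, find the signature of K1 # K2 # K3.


The signature is additive under connected sum.
signature(K1 # K2 # K3) = (-2) + (-6) + (-8)
= -16

-16


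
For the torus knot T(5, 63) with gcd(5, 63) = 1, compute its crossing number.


For a torus knot T(p, q) with gcd(p,q)=1,
the crossing number is min(p*(q-1), q*(p-1)).
p*(q-1) = 5*62 = 310
q*(p-1) = 63*4 = 252
min(310, 252) = 252

252


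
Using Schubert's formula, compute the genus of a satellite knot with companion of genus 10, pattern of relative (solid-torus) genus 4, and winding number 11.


Schubert: g(satellite) = g_rel(pattern) + |winding| * g(companion),
where g_rel(pattern) is the genus of the pattern relative to the solid torus.
= 4 + 11 * 10
= 4 + 110 = 114

114


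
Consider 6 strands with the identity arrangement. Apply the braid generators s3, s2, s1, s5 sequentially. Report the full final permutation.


Starting with identity [1, 2, 3, 4, 5, 6].
Apply generators in sequence:
  After s3: [1, 2, 4, 3, 5, 6]
  After s2: [1, 4, 2, 3, 5, 6]
  After s1: [4, 1, 2, 3, 5, 6]
  After s5: [4, 1, 2, 3, 6, 5]
Final permutation: [4, 1, 2, 3, 6, 5]

[4, 1, 2, 3, 6, 5]


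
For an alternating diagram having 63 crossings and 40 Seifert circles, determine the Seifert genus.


For alternating knots, g = (c - s + 1)/2.
= (63 - 40 + 1)/2
= 24/2 = 12

12


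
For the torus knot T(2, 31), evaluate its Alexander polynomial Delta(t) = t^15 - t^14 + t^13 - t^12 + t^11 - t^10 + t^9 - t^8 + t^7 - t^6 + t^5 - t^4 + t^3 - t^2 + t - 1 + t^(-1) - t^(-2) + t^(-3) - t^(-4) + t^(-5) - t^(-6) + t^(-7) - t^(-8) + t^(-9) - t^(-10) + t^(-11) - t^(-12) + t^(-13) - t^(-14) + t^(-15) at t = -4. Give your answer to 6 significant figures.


Substituting t = -4 into Delta(t) = t^15 - t^14 + t^13 - t^12 + t^11 - t^10 + t^9 - t^8 + t^7 - t^6 + t^5 - t^4 + t^3 - t^2 + t - 1 + t^(-1) - t^(-2) + t^(-3) - t^(-4) + t^(-5) - t^(-6) + t^(-7) - t^(-8) + t^(-9) - t^(-10) + t^(-11) - t^(-12) + t^(-13) - t^(-14) + t^(-15):
Term values: (-1073741824) + (-268435456) + (-67108864) + (-16777216) + (-4194304) + (-1048576) + (-262144) + (-65536) + (-16384) + (-4096) + (-1024) + (-256) + (-64) + (-16) + (-4) + (-1) + (-0.25) + (-0.0625) + (-0.015625) + (-0.00390625) + (-0.000976562) + (-0.000244141) + (-6.10352e-05) + (-1.52588e-05) + (-3.8147e-06) + (-9.53674e-07) + (-2.38419e-07) + (-5.96046e-08) + (-1.49012e-08) + (-3.72529e-09) + (-9.31323e-10)
Sum = -1431655765
Rounded to 6 significant figures: -1.43166e+09

-1.43166e+09


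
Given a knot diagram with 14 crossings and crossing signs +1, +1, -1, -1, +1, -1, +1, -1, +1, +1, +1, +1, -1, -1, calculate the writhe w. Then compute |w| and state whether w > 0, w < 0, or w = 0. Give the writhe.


Step 1: Count positive crossings (+1).
Positive crossings: 8
Step 2: Count negative crossings (-1).
Negative crossings: 6
Step 3: Writhe = (positive) - (negative)
w = 8 - 6 = 2
Step 4: |w| = 2, and w is positive

2


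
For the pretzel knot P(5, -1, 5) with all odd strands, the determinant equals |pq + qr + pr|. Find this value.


Step 1: Compute pq + qr + pr.
pq = 5*(-1) = -5
qr = (-1)*5 = -5
pr = 5*5 = 25
pq + qr + pr = -5 + (-5) + 25 = 15
Step 2: Take absolute value.
det(P(5,-1,5)) = |15| = 15

15


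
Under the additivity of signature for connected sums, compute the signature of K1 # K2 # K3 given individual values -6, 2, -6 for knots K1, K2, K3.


The signature is additive under connected sum.
signature(K1 # K2 # K3) = (-6) + (2) + (-6)
= -10

-10


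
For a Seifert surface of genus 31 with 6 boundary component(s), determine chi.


chi = 2 - 2g - b
= 2 - 2*31 - 6
= 2 - 62 - 6 = -66

-66


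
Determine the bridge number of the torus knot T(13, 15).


The bridge number of T(p,q) is min(p,q).
min(13, 15) = 13

13


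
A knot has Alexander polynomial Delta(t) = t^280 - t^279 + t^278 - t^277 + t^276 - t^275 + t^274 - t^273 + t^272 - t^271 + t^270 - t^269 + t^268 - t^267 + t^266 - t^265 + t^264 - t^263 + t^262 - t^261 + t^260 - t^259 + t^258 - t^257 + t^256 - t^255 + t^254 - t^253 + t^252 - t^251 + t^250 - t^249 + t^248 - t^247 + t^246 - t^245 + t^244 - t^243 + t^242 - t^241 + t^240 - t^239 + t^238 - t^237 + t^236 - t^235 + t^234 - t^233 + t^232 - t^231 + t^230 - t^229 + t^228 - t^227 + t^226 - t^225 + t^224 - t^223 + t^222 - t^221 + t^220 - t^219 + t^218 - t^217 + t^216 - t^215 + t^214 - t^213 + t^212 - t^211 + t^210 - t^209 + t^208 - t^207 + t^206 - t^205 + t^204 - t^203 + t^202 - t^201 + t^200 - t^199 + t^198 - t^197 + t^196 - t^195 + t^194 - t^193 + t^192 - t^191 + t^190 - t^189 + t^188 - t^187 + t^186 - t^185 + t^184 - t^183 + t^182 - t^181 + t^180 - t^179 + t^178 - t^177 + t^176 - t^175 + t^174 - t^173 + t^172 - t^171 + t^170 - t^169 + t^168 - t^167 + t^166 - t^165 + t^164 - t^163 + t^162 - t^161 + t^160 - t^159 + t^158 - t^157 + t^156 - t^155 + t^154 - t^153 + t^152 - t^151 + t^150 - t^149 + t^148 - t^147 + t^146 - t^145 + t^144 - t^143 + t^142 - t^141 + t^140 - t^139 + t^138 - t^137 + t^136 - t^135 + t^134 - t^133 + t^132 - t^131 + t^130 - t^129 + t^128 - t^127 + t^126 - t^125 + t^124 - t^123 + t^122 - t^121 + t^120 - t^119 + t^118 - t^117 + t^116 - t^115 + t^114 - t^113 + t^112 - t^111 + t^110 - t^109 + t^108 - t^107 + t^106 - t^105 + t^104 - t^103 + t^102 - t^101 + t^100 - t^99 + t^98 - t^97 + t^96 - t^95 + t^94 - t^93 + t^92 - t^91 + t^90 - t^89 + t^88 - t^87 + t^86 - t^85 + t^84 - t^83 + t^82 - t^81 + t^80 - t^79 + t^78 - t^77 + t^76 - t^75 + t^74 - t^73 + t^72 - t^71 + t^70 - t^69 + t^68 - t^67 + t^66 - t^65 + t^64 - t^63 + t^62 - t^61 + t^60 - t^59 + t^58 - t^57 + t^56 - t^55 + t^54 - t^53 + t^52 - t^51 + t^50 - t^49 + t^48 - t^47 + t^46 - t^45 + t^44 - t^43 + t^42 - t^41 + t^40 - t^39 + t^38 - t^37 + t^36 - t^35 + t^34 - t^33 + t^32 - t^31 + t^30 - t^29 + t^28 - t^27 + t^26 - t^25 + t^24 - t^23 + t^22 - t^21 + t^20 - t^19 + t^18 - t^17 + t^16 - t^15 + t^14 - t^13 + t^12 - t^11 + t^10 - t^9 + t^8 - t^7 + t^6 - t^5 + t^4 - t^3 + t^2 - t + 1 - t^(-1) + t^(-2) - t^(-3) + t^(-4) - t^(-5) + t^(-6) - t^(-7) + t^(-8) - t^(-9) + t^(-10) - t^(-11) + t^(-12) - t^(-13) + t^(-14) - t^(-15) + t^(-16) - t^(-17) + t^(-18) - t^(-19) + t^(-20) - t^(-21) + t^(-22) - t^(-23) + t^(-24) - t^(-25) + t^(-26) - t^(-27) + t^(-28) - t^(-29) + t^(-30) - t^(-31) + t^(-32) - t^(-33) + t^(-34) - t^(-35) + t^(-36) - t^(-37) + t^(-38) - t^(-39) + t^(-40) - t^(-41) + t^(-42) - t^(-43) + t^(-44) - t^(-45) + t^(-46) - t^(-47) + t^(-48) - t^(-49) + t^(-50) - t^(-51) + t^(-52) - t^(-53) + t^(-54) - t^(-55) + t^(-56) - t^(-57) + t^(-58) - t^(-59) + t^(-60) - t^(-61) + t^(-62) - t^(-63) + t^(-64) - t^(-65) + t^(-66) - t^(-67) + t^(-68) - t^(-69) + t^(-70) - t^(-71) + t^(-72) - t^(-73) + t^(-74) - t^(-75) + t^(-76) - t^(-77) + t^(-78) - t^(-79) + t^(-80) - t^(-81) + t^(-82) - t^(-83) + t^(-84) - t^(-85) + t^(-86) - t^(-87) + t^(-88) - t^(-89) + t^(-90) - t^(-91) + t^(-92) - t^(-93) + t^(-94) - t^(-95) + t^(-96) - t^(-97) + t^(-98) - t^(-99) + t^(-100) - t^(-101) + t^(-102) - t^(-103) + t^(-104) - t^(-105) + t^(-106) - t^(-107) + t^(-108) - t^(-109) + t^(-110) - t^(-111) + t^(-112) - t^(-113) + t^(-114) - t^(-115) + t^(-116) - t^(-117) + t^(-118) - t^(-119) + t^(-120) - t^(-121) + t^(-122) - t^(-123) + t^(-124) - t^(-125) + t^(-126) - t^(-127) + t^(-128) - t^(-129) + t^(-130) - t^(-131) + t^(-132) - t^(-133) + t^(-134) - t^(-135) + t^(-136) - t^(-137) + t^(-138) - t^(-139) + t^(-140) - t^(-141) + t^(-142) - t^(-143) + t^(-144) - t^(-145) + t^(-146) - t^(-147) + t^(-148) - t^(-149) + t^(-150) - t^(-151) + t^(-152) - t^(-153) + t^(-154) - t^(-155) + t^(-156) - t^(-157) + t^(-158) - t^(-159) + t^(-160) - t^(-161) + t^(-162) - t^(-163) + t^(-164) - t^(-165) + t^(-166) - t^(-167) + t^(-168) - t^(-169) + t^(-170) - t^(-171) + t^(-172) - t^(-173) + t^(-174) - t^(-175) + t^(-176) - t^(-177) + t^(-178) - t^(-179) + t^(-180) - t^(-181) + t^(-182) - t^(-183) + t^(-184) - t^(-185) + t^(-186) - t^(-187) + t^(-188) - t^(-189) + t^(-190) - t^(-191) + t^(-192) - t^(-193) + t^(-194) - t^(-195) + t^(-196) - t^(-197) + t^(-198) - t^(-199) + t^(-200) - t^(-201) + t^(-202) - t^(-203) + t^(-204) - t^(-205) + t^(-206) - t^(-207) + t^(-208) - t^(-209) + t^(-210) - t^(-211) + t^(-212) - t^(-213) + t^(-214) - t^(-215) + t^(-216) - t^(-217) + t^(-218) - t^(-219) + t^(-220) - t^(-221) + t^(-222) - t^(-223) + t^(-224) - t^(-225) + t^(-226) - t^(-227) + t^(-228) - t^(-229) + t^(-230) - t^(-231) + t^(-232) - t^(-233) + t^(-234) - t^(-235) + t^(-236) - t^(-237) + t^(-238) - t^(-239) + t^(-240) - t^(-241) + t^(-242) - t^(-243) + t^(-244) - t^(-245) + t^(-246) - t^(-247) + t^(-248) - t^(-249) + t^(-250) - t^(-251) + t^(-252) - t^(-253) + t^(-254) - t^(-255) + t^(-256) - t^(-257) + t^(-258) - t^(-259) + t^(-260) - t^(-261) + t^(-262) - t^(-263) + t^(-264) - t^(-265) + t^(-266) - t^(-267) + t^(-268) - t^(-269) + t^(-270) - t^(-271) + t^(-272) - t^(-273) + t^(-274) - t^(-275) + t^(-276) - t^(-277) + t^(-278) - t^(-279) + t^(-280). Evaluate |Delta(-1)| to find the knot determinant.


Step 1: The polynomial has 561 terms with alternating signs, exponents from 280 down to -280.
Step 2: Substitute t = -1. The i-th term has coefficient (-1)^i and exponent (m-i),
  so its value is (-1)^i * (-1)^(m-i) = (-1)^m = 1 for every i.
Step 3: All 561 terms equal 1, so Delta(-1) = 561 * (1) = 561
Step 4: |Delta(-1)| = 561

561


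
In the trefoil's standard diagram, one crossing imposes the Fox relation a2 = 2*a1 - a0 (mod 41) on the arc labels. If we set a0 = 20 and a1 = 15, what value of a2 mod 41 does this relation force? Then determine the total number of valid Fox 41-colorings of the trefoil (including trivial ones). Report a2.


Step 1: Apply the given crossing relation 2*a1 - a0 - a2 = 0 (mod 41).
  a2 = 2*a1 - a0 mod 41
  a2 = 2*15 - 20 mod 41
  a2 = 30 - 20 mod 41
  a2 = 10 mod 41 = 10
Step 2: The trefoil has determinant 3.
  Number of Fox p-colorings (p prime) is p^2 if p = 3, else p.
  Since 41 does not divide 3, only trivial (constant) colorings exist.
  (So the trial a0 = 20, a1 = 15 with a0 != a1 does NOT extend to a valid coloring of the whole trefoil: the other two crossing relations require 3*(a1 - a0) = 0 (mod 41), which fails.)
  Total colorings = 41
Step 3: a2 = 10, total Fox 41-colorings = 41

10


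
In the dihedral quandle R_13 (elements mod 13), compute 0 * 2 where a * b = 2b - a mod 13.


0 * 2 = 2*2 - 0 mod 13
= 4 - 0 mod 13
= 4 mod 13 = 4

4


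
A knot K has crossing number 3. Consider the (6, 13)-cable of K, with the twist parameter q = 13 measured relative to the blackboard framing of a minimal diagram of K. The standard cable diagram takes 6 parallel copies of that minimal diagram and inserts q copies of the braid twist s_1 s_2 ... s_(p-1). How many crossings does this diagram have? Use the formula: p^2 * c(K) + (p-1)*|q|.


Step 1: Each of the c(K) crossings of the companion diagram becomes p*p = p^2 crossings among the p parallel strands, and each of the |q| twists s_1 s_2 ... s_(p-1) adds (p-1) crossings.
  Crossings = p^2 * c(K) + (p-1)*|q|
Step 2: = 6^2 * 3 + (6-1)*13
Step 3: = 36*3 + 5*13
Step 4: = 108 + 65 = 173

173


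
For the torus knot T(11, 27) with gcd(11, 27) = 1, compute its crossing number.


For a torus knot T(p, q) with gcd(p,q)=1,
the crossing number is min(p*(q-1), q*(p-1)).
p*(q-1) = 11*26 = 286
q*(p-1) = 27*10 = 270
min(286, 270) = 270

270


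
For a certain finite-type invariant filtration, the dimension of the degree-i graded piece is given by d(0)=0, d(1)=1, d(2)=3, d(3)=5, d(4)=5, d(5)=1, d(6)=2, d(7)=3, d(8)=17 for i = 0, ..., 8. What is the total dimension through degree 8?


Total dimension = d(0) + d(1) + ... + d(8)
= 0 + 1 + 3 + 5 + 5 + 1 + 2 + 3 + 17
= 37

37
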